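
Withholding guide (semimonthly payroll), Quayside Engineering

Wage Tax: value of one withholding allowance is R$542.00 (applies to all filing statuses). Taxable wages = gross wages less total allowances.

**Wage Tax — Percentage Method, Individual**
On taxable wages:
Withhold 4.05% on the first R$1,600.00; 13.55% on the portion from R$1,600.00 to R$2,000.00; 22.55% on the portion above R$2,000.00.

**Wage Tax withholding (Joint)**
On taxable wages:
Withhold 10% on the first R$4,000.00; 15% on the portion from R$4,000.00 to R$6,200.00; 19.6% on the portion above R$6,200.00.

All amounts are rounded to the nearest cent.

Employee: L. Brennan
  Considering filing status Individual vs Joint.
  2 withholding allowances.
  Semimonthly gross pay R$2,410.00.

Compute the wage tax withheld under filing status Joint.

R$132.60

Wage Tax (Joint): taxable = R$2,410.00 − 2×R$542.00 = R$1,326.00
  10% × R$1,326.00 = R$132.60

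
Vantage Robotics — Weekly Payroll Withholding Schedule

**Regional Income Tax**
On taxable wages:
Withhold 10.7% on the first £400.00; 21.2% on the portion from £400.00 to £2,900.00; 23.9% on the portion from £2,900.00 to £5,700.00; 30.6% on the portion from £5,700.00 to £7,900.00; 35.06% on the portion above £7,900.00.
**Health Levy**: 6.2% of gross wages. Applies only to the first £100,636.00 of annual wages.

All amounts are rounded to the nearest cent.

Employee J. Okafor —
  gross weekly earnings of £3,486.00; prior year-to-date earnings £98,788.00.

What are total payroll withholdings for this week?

£827.43

Regional Income Tax: taxable = £3,486.00
  £572.80 + 23.9% × (£3,486.00 − £2,900.00) = £572.80 + 23.9% × £586.00 = £712.85
Health Levy: cap £100,636.00 − YTD £98,788.00 = £1,848.00 subject; 6.2% × £1,848.00 = £114.58
Total: £712.85 + £114.58 = £827.43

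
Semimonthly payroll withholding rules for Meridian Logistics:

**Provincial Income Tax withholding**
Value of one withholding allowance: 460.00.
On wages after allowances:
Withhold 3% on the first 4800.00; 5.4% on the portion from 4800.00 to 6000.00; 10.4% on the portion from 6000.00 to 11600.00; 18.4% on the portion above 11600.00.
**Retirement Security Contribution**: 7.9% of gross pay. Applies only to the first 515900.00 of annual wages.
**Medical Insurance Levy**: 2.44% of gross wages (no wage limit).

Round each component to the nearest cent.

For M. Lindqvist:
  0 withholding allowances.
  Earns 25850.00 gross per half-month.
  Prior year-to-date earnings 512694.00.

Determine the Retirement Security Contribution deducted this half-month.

253.27

Retirement Security Contribution: cap 515900.00 − YTD 512694.00 = 3206.00 subject; 7.9% × 3206.00 = 253.27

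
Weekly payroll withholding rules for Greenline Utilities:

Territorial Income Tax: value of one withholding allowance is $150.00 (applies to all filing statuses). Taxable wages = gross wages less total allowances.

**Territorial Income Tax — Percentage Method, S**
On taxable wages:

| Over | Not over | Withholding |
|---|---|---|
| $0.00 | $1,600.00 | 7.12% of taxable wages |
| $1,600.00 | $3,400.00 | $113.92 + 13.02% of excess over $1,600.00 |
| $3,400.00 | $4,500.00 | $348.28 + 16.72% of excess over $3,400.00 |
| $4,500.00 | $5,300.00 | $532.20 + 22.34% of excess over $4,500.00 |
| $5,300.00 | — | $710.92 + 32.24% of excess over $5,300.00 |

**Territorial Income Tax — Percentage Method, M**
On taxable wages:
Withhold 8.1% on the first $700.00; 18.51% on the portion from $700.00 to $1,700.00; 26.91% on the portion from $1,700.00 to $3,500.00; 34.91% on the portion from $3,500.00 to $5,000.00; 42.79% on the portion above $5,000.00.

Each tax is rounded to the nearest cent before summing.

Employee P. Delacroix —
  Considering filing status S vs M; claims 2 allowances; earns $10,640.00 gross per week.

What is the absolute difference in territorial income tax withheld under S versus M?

Territorial Income Tax (S): taxable = $10,640.00 − 2×$150.00 = $10,340.00
  $710.92 + 32.24% × ($10,340.00 − $5,300.00) = $710.92 + 32.24% × $5,040.00 = $2,335.82
Territorial Income Tax (M): taxable = $10,640.00 − 2×$150.00 = $10,340.00
  $1,249.83 + 42.79% × ($10,340.00 − $5,000.00) = $1,249.83 + 42.79% × $5,340.00 = $3,534.82
Difference: |$2,335.82 − $3,534.82| = $1,199.00 (higher under M)

$1,199.00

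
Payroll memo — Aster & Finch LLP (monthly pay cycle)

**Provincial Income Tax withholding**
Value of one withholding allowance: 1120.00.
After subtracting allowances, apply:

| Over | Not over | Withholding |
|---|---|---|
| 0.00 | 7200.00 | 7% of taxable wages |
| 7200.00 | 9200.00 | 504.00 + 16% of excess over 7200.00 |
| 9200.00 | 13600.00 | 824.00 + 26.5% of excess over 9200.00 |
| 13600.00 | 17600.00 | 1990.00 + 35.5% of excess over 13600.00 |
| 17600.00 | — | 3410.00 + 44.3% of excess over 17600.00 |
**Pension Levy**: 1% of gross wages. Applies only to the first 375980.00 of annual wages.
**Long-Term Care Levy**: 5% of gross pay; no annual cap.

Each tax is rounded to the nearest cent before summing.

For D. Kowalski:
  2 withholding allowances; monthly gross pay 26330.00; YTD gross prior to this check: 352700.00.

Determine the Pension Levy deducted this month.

Pension Levy: cap 375980.00 − YTD 352700.00 = 23280.00 subject; 1% × 23280.00 = 232.80

232.80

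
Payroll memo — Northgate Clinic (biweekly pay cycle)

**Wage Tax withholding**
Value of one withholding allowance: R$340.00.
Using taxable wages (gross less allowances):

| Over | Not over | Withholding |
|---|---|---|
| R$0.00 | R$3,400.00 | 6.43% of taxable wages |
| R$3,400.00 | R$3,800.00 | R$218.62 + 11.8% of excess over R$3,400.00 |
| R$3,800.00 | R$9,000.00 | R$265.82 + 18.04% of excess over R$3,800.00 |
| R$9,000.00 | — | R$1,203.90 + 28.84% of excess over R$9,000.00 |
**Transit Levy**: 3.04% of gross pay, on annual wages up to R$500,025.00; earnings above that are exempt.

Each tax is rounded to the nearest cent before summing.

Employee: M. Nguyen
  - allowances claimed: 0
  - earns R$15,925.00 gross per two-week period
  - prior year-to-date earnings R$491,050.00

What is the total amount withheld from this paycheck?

R$3,473.91

Wage Tax: taxable = R$15,925.00
  R$1,203.90 + 28.84% × (R$15,925.00 − R$9,000.00) = R$1,203.90 + 28.84% × R$6,925.00 = R$3,201.07
Transit Levy: cap R$500,025.00 − YTD R$491,050.00 = R$8,975.00 subject; 3.04% × R$8,975.00 = R$272.84
Total: R$3,201.07 + R$272.84 = R$3,473.91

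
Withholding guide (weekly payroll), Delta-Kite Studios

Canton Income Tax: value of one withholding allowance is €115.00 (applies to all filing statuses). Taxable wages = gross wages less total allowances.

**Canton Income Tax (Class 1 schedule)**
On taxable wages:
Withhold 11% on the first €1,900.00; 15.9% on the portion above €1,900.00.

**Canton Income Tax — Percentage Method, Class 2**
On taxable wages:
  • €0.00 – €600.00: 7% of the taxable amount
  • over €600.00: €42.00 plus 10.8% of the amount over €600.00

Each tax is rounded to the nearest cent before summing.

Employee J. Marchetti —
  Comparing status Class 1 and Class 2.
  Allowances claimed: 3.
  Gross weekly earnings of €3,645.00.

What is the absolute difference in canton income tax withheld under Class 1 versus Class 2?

€98.00

Canton Income Tax (Class 1): taxable = €3,645.00 − 3×€115.00 = €3,300.00
  €209.00 + 15.9% × (€3,300.00 − €1,900.00) = €209.00 + 15.9% × €1,400.00 = €431.60
Canton Income Tax (Class 2): taxable = €3,645.00 − 3×€115.00 = €3,300.00
  €42.00 + 10.8% × (€3,300.00 − €600.00) = €42.00 + 10.8% × €2,700.00 = €333.60
Difference: |€431.60 − €333.60| = €98.00 (higher under Class 1)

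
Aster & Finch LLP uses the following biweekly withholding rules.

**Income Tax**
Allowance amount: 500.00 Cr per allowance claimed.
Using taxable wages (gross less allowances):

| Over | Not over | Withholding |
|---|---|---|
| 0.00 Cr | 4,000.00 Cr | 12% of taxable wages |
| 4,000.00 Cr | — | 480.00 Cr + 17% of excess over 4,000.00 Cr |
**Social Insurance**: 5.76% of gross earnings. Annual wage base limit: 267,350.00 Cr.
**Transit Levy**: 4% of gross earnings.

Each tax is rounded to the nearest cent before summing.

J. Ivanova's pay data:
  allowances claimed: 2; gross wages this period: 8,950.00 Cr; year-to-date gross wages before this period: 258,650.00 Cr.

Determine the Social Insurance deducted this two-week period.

501.12 Cr

Social Insurance: cap 267,350.00 Cr − YTD 258,650.00 Cr = 8,700.00 Cr subject; 5.76% × 8,700.00 Cr = 501.12 Cr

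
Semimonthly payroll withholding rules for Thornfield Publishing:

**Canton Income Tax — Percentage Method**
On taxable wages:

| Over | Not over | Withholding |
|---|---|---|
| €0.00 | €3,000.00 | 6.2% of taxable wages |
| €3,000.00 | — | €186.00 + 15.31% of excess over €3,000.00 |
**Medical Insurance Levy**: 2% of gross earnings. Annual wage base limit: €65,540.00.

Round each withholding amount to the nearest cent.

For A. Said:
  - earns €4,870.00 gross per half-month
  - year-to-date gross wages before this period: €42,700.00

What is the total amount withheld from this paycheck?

Canton Income Tax: taxable = €4,870.00
  €186.00 + 15.31% × (€4,870.00 − €3,000.00) = €186.00 + 15.31% × €1,870.00 = €472.30
Medical Insurance Levy: 2% × €4,870.00 = €97.40
Total: €472.30 + €97.40 = €569.70

€569.70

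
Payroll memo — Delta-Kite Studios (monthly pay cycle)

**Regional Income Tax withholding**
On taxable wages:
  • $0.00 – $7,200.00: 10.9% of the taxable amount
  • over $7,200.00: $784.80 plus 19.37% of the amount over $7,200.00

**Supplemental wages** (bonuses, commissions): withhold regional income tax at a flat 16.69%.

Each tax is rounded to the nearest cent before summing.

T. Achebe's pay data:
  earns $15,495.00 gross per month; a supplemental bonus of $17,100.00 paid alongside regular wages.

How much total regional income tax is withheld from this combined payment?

Regional Income Tax: taxable = $15,495.00
  $784.80 + 19.37% × ($15,495.00 − $7,200.00) = $784.80 + 19.37% × $8,295.00 = $2,391.54
Supplemental (16.69% flat on bonus): 16.69% × $17,100.00 = $2,853.99
Total regional income tax: $2,391.54 + $2,853.99 = $5,245.53

$5,245.53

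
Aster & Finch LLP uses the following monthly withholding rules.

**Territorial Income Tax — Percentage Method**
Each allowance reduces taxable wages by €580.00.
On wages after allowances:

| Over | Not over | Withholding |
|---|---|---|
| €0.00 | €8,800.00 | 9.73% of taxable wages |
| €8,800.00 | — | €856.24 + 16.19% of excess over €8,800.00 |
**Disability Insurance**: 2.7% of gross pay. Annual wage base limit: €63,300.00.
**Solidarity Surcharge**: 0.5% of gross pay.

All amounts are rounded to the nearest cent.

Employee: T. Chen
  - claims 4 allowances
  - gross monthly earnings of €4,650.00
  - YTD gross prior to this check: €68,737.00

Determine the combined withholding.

Territorial Income Tax: taxable = €4,650.00 − 4×€580.00 = €2,330.00
  9.73% × €2,330.00 = €226.71
Disability Insurance: YTD €68,737.00 ≥ cap €63,300.00 → €0.00
Solidarity Surcharge: 0.5% × €4,650.00 = €23.25
Total: €226.71 + €0.00 + €23.25 = €249.96

€249.96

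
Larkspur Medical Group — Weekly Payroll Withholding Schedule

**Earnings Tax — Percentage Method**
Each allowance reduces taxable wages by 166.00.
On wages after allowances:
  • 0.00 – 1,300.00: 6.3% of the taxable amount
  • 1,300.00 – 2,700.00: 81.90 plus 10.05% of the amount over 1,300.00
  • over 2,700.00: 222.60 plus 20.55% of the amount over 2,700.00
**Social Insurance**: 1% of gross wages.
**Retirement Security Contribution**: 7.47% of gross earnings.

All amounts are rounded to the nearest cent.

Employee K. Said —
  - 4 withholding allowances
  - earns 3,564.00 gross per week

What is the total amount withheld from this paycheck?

Earnings Tax: taxable = 3,564.00 − 4×166.00 = 2,900.00
  222.60 + 20.55% × (2,900.00 − 2,700.00) = 222.60 + 20.55% × 200.00 = 263.70
Social Insurance: 1% × 3,564.00 = 35.64
Retirement Security Contribution: 7.47% × 3,564.00 = 266.23
Total: 263.70 + 35.64 + 266.23 = 565.57

565.57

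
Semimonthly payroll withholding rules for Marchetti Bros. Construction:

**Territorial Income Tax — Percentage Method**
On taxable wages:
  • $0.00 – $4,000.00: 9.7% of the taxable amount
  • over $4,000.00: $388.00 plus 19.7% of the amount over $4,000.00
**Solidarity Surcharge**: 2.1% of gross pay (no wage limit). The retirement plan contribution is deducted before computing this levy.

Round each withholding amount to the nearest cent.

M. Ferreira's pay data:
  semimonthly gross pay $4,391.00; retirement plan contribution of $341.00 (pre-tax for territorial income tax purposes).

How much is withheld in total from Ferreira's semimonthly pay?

$482.90

Territorial Income Tax: taxable = $4,391.00 − $341.00 = $4,050.00
  $388.00 + 19.7% × ($4,050.00 − $4,000.00) = $388.00 + 19.7% × $50.00 = $397.85
Solidarity Surcharge: 2.1% × $4,050.00 = $85.05
Total: $397.85 + $85.05 = $482.90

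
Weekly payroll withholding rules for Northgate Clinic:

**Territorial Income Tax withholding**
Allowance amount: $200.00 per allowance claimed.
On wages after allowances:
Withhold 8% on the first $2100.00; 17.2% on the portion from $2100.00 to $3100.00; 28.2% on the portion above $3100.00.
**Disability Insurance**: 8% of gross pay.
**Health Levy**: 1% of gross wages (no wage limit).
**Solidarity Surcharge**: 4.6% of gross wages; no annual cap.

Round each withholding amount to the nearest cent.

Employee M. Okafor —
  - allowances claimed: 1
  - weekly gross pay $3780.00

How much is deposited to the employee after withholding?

Territorial Income Tax: taxable = $3780.00 − 1×$200.00 = $3580.00
  $340.00 + 28.2% × ($3580.00 − $3100.00) = $340.00 + 28.2% × $480.00 = $475.36
Disability Insurance: 8% × $3780.00 = $302.40
Health Levy: 1% × $3780.00 = $37.80
Solidarity Surcharge: 4.6% × $3780.00 = $173.88
Total withheld: $475.36 + $302.40 + $37.80 + $173.88 = $989.44
Net pay: $3780.00 − $989.44 = $2790.56

$2790.56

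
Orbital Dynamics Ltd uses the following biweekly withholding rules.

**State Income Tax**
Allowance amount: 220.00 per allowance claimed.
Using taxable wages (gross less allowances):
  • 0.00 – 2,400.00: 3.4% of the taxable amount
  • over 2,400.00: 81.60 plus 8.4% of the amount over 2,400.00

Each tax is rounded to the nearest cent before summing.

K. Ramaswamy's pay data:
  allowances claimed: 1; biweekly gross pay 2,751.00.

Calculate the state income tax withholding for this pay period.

92.60

State Income Tax: taxable = 2,751.00 − 1×220.00 = 2,531.00
  81.60 + 8.4% × (2,531.00 − 2,400.00) = 81.60 + 8.4% × 131.00 = 92.60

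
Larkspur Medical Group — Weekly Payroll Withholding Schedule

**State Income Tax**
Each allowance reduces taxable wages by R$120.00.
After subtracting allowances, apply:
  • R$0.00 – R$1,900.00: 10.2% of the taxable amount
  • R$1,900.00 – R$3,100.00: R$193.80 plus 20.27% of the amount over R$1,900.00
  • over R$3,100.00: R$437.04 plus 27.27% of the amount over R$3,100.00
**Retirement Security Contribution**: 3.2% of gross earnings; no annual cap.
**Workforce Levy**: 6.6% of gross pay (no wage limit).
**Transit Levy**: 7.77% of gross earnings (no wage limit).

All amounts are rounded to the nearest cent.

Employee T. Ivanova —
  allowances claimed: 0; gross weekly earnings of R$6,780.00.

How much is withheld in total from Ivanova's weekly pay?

R$2,631.83

State Income Tax: taxable = R$6,780.00
  R$437.04 + 27.27% × (R$6,780.00 − R$3,100.00) = R$437.04 + 27.27% × R$3,680.00 = R$1,440.58
Retirement Security Contribution: 3.2% × R$6,780.00 = R$216.96
Workforce Levy: 6.6% × R$6,780.00 = R$447.48
Transit Levy: 7.77% × R$6,780.00 = R$526.81
Total: R$1,440.58 + R$216.96 + R$447.48 + R$526.81 = R$2,631.83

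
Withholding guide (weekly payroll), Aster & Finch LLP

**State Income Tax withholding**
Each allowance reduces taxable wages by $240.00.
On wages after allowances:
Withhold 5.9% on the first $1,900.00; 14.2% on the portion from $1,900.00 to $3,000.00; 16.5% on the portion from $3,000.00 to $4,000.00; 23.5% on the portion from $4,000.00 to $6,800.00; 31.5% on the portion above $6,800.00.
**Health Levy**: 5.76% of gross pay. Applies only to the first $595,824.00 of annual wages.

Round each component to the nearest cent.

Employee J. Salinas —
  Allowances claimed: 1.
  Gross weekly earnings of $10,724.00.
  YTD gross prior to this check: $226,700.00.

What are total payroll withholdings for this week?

State Income Tax: taxable = $10,724.00 − 1×$240.00 = $10,484.00
  $1,091.30 + 31.5% × ($10,484.00 − $6,800.00) = $1,091.30 + 31.5% × $3,684.00 = $2,251.76
Health Levy: 5.76% × $10,724.00 = $617.70
Total: $2,251.76 + $617.70 = $2,869.46

$2,869.46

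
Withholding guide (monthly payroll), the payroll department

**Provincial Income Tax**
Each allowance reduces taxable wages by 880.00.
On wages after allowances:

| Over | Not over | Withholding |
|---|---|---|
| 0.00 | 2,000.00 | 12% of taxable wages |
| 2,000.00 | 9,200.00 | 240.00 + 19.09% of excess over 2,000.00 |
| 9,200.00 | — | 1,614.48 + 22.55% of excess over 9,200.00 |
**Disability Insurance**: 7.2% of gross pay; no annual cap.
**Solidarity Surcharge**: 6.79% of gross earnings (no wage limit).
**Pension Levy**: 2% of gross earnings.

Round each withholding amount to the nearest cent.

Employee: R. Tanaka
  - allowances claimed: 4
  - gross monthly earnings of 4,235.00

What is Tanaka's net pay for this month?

3,472.02

Provincial Income Tax: taxable = 4,235.00 − 4×880.00 = 715.00
  12% × 715.00 = 85.80
Disability Insurance: 7.2% × 4,235.00 = 304.92
Solidarity Surcharge: 6.79% × 4,235.00 = 287.56
Pension Levy: 2% × 4,235.00 = 84.70
Total withheld: 85.80 + 304.92 + 287.56 + 84.70 = 762.98
Net pay: 4,235.00 − 762.98 = 3,472.02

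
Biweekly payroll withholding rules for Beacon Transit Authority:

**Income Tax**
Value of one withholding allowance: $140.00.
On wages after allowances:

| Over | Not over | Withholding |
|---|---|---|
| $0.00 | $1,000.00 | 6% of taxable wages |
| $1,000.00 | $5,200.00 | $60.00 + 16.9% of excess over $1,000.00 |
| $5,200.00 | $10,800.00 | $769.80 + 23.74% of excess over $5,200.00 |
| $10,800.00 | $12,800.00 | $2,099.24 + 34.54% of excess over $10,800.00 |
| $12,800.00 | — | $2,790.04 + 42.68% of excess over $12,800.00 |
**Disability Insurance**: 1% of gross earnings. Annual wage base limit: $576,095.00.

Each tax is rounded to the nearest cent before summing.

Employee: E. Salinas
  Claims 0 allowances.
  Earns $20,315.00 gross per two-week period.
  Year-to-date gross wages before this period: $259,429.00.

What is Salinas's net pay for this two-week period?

$14,114.41

Income Tax: taxable = $20,315.00
  $2,790.04 + 42.68% × ($20,315.00 − $12,800.00) = $2,790.04 + 42.68% × $7,515.00 = $5,997.44
Disability Insurance: 1% × $20,315.00 = $203.15
Total withheld: $5,997.44 + $203.15 = $6,200.59
Net pay: $20,315.00 − $6,200.59 = $14,114.41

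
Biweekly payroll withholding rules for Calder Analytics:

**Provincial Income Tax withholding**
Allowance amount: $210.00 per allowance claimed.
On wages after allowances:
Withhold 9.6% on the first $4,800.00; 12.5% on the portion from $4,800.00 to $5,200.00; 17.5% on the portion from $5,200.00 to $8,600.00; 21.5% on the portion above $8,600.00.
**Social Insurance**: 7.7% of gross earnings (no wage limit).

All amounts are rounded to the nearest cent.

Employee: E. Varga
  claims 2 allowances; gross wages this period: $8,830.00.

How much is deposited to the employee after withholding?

Provincial Income Tax: taxable = $8,830.00 − 2×$210.00 = $8,410.00
  $510.80 + 17.5% × ($8,410.00 − $5,200.00) = $510.80 + 17.5% × $3,210.00 = $1,072.55
Social Insurance: 7.7% × $8,830.00 = $679.91
Total withheld: $1,072.55 + $679.91 = $1,752.46
Net pay: $8,830.00 − $1,752.46 = $7,077.54

$7,077.54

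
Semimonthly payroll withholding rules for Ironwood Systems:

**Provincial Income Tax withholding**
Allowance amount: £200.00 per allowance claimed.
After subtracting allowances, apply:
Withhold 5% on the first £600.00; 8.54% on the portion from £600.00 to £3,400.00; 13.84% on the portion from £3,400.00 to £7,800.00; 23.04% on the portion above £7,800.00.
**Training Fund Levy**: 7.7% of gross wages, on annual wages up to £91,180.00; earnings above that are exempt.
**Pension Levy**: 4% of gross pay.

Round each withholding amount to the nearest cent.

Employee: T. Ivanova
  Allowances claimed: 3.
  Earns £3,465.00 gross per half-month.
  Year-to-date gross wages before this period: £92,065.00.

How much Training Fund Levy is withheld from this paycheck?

£0.00

Training Fund Levy: YTD £92,065.00 ≥ cap £91,180.00 → £0.00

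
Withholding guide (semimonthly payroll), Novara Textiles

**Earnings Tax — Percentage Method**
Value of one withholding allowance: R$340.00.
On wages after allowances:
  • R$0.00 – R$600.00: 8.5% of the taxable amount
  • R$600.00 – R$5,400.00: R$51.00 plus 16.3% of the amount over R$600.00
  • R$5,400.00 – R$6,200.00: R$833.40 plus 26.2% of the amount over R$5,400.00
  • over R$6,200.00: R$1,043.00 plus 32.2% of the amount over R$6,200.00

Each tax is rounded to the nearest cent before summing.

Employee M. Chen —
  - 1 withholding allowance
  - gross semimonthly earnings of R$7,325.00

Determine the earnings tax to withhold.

Earnings Tax: taxable = R$7,325.00 − 1×R$340.00 = R$6,985.00
  R$1,043.00 + 32.2% × (R$6,985.00 − R$6,200.00) = R$1,043.00 + 32.2% × R$785.00 = R$1,295.77

R$1,295.77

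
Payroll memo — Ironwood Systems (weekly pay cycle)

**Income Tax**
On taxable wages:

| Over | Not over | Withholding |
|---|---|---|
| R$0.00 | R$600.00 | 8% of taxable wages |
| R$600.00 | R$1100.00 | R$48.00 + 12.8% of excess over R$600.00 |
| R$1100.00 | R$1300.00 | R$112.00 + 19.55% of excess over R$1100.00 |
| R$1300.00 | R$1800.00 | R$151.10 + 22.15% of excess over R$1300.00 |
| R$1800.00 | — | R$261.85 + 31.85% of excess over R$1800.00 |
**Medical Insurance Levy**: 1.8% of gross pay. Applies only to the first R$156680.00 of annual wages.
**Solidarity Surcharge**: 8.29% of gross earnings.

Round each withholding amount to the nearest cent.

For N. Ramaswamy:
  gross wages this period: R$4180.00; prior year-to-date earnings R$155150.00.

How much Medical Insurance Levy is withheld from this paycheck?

Medical Insurance Levy: cap R$156680.00 − YTD R$155150.00 = R$1530.00 subject; 1.8% × R$1530.00 = R$27.54

R$27.54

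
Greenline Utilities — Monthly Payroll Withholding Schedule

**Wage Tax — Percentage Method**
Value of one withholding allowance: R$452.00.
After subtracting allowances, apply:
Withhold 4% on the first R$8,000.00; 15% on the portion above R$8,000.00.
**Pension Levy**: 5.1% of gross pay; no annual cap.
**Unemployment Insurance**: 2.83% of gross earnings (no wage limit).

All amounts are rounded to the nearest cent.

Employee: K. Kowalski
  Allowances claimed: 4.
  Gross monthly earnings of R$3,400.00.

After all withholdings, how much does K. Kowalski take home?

R$3,066.70

Wage Tax: taxable = R$3,400.00 − 4×R$452.00 = R$1,592.00
  4% × R$1,592.00 = R$63.68
Pension Levy: 5.1% × R$3,400.00 = R$173.40
Unemployment Insurance: 2.83% × R$3,400.00 = R$96.22
Total withheld: R$63.68 + R$173.40 + R$96.22 = R$333.30
Net pay: R$3,400.00 − R$333.30 = R$3,066.70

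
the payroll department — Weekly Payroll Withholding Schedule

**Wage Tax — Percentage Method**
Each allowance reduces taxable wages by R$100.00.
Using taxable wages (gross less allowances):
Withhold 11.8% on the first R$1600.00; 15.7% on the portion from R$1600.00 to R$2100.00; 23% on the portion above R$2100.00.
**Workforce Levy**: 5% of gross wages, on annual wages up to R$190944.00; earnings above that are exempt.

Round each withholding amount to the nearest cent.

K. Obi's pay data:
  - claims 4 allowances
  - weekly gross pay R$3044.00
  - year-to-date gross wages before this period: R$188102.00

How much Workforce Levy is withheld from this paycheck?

R$142.10

Workforce Levy: cap R$190944.00 − YTD R$188102.00 = R$2842.00 subject; 5% × R$2842.00 = R$142.10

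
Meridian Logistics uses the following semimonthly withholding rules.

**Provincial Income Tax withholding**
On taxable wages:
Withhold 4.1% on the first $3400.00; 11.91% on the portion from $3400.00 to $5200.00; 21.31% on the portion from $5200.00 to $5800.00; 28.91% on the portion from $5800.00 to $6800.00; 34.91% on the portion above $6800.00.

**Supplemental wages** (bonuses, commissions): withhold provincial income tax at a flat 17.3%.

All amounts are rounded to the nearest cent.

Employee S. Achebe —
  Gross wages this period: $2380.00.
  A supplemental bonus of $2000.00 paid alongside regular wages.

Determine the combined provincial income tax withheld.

$443.58

Provincial Income Tax: taxable = $2380.00
  4.1% × $2380.00 = $97.58
Supplemental (17.3% flat on bonus): 17.3% × $2000.00 = $346.00
Total provincial income tax: $97.58 + $346.00 = $443.58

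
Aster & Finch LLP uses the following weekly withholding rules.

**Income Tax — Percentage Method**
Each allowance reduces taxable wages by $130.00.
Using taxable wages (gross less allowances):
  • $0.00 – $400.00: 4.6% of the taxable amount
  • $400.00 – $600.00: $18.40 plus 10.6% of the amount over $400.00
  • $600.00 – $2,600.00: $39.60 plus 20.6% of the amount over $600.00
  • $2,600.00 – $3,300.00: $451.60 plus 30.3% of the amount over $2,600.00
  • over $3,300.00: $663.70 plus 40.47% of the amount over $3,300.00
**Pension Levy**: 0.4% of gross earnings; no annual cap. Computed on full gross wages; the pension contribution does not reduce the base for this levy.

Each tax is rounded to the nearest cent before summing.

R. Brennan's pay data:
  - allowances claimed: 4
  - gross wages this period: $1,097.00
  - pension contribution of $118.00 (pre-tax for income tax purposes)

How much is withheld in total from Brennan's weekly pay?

$29.04

Income Tax: taxable = $1,097.00 − $118.00 − 4×$130.00 = $459.00
  $18.40 + 10.6% × ($459.00 − $400.00) = $18.40 + 10.6% × $59.00 = $24.65
Pension Levy: 0.4% × $1,097.00 = $4.39
Total: $24.65 + $4.39 = $29.04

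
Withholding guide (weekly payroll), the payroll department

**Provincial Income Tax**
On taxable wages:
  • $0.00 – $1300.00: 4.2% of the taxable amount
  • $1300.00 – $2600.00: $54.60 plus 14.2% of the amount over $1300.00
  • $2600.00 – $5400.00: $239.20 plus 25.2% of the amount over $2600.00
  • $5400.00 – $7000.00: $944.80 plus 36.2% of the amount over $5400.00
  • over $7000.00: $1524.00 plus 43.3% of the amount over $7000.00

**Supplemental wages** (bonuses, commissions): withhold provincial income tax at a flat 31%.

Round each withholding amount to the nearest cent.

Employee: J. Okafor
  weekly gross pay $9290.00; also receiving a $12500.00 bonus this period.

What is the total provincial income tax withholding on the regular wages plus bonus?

$6390.57

Provincial Income Tax: taxable = $9290.00
  $1524.00 + 43.3% × ($9290.00 − $7000.00) = $1524.00 + 43.3% × $2290.00 = $2515.57
Supplemental (31% flat on bonus): 31% × $12500.00 = $3875.00
Total provincial income tax: $2515.57 + $3875.00 = $6390.57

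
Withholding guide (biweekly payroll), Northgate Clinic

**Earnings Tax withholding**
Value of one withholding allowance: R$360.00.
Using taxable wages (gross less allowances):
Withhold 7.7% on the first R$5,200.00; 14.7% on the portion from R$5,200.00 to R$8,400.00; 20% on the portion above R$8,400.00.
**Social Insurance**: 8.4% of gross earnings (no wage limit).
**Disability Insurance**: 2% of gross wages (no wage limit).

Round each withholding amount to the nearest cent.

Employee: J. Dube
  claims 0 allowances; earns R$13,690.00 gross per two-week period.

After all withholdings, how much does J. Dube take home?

Earnings Tax: taxable = R$13,690.00
  R$870.80 + 20% × (R$13,690.00 − R$8,400.00) = R$870.80 + 20% × R$5,290.00 = R$1,928.80
Social Insurance: 8.4% × R$13,690.00 = R$1,149.96
Disability Insurance: 2% × R$13,690.00 = R$273.80
Total withheld: R$1,928.80 + R$1,149.96 + R$273.80 = R$3,352.56
Net pay: R$13,690.00 − R$3,352.56 = R$10,337.44

R$10,337.44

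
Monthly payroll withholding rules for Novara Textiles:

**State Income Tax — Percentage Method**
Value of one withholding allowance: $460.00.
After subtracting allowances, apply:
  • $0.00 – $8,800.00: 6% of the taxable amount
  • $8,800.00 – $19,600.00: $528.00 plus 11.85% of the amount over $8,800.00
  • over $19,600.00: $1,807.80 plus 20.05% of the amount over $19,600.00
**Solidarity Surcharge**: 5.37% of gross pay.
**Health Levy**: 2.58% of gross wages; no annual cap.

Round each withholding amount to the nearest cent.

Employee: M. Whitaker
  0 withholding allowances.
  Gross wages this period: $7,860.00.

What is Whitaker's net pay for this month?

State Income Tax: taxable = $7,860.00
  6% × $7,860.00 = $471.60
Solidarity Surcharge: 5.37% × $7,860.00 = $422.08
Health Levy: 2.58% × $7,860.00 = $202.79
Total withheld: $471.60 + $422.08 + $202.79 = $1,096.47
Net pay: $7,860.00 − $1,096.47 = $6,763.53

$6,763.53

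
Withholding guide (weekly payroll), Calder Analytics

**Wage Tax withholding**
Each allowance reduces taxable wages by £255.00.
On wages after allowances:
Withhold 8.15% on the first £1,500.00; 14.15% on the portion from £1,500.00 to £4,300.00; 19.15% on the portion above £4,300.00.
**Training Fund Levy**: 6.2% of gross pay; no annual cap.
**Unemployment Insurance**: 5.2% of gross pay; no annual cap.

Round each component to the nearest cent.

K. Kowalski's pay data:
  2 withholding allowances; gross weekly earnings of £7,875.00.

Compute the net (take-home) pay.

£5,871.85

Wage Tax: taxable = £7,875.00 − 2×£255.00 = £7,365.00
  £518.45 + 19.15% × (£7,365.00 − £4,300.00) = £518.45 + 19.15% × £3,065.00 = £1,105.40
Training Fund Levy: 6.2% × £7,875.00 = £488.25
Unemployment Insurance: 5.2% × £7,875.00 = £409.50
Total withheld: £1,105.40 + £488.25 + £409.50 = £2,003.15
Net pay: £7,875.00 − £2,003.15 = £5,871.85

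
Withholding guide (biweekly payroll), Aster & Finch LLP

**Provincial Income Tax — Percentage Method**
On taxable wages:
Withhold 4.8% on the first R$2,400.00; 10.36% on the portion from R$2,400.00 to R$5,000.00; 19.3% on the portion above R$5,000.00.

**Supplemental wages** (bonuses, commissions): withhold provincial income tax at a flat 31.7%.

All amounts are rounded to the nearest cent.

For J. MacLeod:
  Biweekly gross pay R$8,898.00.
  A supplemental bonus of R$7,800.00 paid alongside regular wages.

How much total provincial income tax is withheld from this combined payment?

R$3,609.47

Provincial Income Tax: taxable = R$8,898.00
  R$384.56 + 19.3% × (R$8,898.00 − R$5,000.00) = R$384.56 + 19.3% × R$3,898.00 = R$1,136.87
Supplemental (31.7% flat on bonus): 31.7% × R$7,800.00 = R$2,472.60
Total provincial income tax: R$1,136.87 + R$2,472.60 = R$3,609.47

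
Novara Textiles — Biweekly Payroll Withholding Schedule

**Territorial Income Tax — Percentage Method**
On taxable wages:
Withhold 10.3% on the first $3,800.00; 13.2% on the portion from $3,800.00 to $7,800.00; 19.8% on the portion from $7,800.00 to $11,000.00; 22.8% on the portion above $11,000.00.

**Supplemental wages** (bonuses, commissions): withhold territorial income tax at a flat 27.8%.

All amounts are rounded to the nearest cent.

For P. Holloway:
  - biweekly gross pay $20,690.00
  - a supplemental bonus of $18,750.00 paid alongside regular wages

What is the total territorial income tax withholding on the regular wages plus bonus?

Territorial Income Tax: taxable = $20,690.00
  $1,553.00 + 22.8% × ($20,690.00 − $11,000.00) = $1,553.00 + 22.8% × $9,690.00 = $3,762.32
Supplemental (27.8% flat on bonus): 27.8% × $18,750.00 = $5,212.50
Total territorial income tax: $3,762.32 + $5,212.50 = $8,974.82

$8,974.82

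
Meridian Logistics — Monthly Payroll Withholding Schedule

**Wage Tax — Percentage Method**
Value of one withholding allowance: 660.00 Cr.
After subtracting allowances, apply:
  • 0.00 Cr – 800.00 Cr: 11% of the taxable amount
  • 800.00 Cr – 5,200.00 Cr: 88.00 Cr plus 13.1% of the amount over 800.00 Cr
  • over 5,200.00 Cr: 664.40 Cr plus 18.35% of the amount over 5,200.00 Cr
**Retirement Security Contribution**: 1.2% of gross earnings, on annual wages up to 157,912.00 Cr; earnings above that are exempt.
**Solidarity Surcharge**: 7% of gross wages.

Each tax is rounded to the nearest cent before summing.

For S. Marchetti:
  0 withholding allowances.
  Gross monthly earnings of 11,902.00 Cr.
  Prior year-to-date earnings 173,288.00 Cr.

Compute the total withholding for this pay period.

Wage Tax: taxable = 11,902.00 Cr
  664.40 Cr + 18.35% × (11,902.00 Cr − 5,200.00 Cr) = 664.40 Cr + 18.35% × 6,702.00 Cr = 1,894.22 Cr
Retirement Security Contribution: YTD 173,288.00 Cr ≥ cap 157,912.00 Cr → 0.00 Cr
Solidarity Surcharge: 7% × 11,902.00 Cr = 833.14 Cr
Total: 1,894.22 Cr + 0.00 Cr + 833.14 Cr = 2,727.36 Cr

2,727.36 Cr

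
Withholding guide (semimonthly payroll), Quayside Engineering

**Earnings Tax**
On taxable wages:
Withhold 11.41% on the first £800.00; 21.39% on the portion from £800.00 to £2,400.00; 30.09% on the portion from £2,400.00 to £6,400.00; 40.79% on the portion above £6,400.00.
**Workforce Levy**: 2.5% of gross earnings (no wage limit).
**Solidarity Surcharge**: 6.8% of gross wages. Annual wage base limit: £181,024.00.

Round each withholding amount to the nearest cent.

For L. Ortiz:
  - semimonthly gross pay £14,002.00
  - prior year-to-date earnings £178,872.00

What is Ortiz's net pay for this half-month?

£8,767.63

Earnings Tax: taxable = £14,002.00
  £1,637.12 + 40.79% × (£14,002.00 − £6,400.00) = £1,637.12 + 40.79% × £7,602.00 = £4,737.98
Workforce Levy: 2.5% × £14,002.00 = £350.05
Solidarity Surcharge: cap £181,024.00 − YTD £178,872.00 = £2,152.00 subject; 6.8% × £2,152.00 = £146.34
Total withheld: £4,737.98 + £350.05 + £146.34 = £5,234.37
Net pay: £14,002.00 − £5,234.37 = £8,767.63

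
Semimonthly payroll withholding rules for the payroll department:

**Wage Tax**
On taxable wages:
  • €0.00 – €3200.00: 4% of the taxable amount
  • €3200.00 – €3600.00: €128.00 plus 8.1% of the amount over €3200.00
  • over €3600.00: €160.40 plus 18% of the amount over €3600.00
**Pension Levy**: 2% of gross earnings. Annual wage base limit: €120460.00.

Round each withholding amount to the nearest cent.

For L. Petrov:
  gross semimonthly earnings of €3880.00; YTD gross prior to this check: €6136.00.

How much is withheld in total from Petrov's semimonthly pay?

€288.40

Wage Tax: taxable = €3880.00
  €160.40 + 18% × (€3880.00 − €3600.00) = €160.40 + 18% × €280.00 = €210.80
Pension Levy: 2% × €3880.00 = €77.60
Total: €210.80 + €77.60 = €288.40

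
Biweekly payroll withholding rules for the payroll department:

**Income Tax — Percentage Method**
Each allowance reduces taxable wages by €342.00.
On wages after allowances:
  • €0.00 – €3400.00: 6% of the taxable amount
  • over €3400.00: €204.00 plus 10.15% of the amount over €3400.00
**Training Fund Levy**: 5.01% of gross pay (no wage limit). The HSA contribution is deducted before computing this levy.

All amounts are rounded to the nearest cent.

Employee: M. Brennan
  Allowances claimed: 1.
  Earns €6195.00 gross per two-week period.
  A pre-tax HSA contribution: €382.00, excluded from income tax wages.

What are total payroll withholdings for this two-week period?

Income Tax: taxable = €6195.00 − €382.00 − 1×€342.00 = €5471.00
  €204.00 + 10.15% × (€5471.00 − €3400.00) = €204.00 + 10.15% × €2071.00 = €414.21
Training Fund Levy: 5.01% × €5813.00 = €291.23
Total: €414.21 + €291.23 = €705.44

€705.44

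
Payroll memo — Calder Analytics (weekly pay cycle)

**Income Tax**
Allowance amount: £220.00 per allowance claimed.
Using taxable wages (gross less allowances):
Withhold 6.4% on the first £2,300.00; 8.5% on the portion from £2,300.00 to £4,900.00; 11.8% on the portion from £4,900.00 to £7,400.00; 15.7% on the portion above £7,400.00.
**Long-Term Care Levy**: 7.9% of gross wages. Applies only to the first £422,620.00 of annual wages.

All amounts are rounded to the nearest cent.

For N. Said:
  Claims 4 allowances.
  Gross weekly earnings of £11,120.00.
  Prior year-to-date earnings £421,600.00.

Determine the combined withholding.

Income Tax: taxable = £11,120.00 − 4×£220.00 = £10,240.00
  £663.20 + 15.7% × (£10,240.00 − £7,400.00) = £663.20 + 15.7% × £2,840.00 = £1,109.08
Long-Term Care Levy: cap £422,620.00 − YTD £421,600.00 = £1,020.00 subject; 7.9% × £1,020.00 = £80.58
Total: £1,109.08 + £80.58 = £1,189.66

£1,189.66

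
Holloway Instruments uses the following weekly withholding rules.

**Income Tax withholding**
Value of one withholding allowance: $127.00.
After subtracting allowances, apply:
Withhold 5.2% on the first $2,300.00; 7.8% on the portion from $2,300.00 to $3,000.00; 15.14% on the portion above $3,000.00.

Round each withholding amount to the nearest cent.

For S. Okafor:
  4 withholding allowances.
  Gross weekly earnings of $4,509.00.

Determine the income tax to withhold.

Income Tax: taxable = $4,509.00 − 4×$127.00 = $4,001.00
  $174.20 + 15.14% × ($4,001.00 − $3,000.00) = $174.20 + 15.14% × $1,001.00 = $325.75

$325.75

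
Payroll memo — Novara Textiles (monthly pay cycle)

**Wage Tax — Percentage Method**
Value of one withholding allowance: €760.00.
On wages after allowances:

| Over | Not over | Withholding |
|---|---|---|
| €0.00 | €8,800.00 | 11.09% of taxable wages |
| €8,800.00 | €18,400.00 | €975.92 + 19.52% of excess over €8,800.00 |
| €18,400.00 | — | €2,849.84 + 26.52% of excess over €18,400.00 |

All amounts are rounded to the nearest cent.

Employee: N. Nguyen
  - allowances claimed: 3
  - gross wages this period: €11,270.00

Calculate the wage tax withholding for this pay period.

€1,013.01

Wage Tax: taxable = €11,270.00 − 3×€760.00 = €8,990.00
  €975.92 + 19.52% × (€8,990.00 − €8,800.00) = €975.92 + 19.52% × €190.00 = €1,013.01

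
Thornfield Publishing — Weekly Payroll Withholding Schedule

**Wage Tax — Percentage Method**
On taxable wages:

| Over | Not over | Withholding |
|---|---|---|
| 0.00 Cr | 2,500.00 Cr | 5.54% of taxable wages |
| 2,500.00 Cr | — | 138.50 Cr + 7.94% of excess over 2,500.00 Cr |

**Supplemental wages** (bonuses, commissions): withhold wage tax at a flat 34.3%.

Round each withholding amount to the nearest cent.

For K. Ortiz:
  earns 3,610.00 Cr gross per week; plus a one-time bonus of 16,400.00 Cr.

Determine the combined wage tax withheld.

5,851.83 Cr

Wage Tax: taxable = 3,610.00 Cr
  138.50 Cr + 7.94% × (3,610.00 Cr − 2,500.00 Cr) = 138.50 Cr + 7.94% × 1,110.00 Cr = 226.63 Cr
Supplemental (34.3% flat on bonus): 34.3% × 16,400.00 Cr = 5,625.20 Cr
Total wage tax: 226.63 Cr + 5,625.20 Cr = 5,851.83 Cr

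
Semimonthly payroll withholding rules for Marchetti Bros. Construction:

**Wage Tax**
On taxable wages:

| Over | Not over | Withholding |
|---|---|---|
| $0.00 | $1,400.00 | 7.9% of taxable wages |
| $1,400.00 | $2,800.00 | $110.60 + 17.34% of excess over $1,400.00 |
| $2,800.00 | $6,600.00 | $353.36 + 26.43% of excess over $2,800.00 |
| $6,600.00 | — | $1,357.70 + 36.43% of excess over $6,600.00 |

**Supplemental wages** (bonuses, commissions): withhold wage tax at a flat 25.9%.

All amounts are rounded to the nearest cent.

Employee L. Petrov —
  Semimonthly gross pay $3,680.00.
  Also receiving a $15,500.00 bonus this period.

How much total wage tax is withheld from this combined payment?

$4,600.44

Wage Tax: taxable = $3,680.00
  $353.36 + 26.43% × ($3,680.00 − $2,800.00) = $353.36 + 26.43% × $880.00 = $585.94
Supplemental (25.9% flat on bonus): 25.9% × $15,500.00 = $4,014.50
Total wage tax: $585.94 + $4,014.50 = $4,600.44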